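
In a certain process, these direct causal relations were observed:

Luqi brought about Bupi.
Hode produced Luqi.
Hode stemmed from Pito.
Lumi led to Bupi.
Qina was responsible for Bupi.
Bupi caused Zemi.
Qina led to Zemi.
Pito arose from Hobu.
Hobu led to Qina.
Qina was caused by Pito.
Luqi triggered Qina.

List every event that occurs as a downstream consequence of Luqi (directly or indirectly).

Bupi, Qina, Zemi

Direct effects: Qina, Bupi.
2 steps out: Zemi.
Not reachable from it: Hobu, Pito, Hode, Lumi.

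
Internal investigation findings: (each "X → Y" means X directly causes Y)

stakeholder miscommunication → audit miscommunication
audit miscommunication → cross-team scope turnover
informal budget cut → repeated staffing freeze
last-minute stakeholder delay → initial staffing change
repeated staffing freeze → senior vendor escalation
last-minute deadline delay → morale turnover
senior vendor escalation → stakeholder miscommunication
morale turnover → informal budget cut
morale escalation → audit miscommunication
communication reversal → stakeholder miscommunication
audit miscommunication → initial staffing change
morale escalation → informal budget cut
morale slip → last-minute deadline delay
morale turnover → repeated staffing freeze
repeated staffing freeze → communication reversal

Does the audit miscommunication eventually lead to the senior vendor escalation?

The audit miscommunication leads to the cross-team scope turnover, the initial staffing change; the senior vendor escalation is not among them.

No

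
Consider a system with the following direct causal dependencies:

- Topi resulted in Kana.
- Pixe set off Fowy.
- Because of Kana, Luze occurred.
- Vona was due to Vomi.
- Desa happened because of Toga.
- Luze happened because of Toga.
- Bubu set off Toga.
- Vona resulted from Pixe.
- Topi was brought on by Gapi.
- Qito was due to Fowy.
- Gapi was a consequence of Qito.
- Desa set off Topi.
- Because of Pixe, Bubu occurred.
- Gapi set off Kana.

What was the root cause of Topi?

Pixe

Tracing upstream from Topi: Topi ← Gapi ← Qito ← Fowy ← Pixe.
Pixe has no stated cause, so it is the root.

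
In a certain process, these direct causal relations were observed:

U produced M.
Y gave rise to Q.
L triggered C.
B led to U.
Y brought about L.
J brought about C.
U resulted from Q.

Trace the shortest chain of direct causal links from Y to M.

Y → Q
Q → U
U → M
Length: 3 steps.

Y → Q → U → M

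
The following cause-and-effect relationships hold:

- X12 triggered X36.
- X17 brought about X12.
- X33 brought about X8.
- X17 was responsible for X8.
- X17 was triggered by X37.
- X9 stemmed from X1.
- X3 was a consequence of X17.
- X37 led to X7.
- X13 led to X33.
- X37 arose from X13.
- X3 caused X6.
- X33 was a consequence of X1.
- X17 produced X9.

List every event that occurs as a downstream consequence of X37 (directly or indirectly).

Direct effects: X7, X17.
2 steps out: X12, X3, X9, X8.
3 steps out: X36, X6.
Not reachable from it: X13, X1, X33.

X12, X17, X3, X36, X6, X7, X8, X9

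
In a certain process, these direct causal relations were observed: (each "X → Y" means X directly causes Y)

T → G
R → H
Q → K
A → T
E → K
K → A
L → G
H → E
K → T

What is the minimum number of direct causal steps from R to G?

Shortest chain: R → H → E → K → T → G.

5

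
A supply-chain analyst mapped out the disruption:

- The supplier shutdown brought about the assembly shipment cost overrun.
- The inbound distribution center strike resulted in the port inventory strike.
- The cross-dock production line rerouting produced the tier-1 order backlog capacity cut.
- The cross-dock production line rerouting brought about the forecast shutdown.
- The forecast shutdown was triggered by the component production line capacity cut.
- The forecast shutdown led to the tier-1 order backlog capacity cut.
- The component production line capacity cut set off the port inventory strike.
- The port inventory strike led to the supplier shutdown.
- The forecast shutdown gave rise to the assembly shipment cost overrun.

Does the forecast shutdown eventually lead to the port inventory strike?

No

The forecast shutdown leads to the tier-1 order backlog capacity cut, the assembly shipment cost overrun; the port inventory strike is not among them.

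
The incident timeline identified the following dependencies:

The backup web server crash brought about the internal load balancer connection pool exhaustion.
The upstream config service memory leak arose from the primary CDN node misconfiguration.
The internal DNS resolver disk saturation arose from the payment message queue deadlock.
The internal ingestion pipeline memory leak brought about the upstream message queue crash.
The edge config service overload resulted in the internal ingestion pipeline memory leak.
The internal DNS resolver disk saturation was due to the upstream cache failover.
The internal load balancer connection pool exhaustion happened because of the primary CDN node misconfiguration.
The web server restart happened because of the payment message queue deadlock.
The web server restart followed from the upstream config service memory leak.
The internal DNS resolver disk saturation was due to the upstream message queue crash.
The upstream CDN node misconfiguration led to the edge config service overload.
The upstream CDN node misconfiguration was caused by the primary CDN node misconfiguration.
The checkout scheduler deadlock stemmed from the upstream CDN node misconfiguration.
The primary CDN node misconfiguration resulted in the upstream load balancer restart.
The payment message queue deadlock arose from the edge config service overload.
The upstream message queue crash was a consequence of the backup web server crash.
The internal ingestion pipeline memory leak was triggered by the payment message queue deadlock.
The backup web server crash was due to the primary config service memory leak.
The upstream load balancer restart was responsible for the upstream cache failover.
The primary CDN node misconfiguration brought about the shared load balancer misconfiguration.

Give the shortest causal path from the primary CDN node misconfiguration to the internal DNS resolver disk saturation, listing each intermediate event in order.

the primary CDN node misconfiguration → the upstream load balancer restart
the upstream load balancer restart → the upstream cache failover
the upstream cache failover → the internal DNS resolver disk saturation
Length: 3 steps.

the primary CDN node misconfiguration → the upstream load balancer restart → the upstream cache failover → the internal DNS resolver disk saturation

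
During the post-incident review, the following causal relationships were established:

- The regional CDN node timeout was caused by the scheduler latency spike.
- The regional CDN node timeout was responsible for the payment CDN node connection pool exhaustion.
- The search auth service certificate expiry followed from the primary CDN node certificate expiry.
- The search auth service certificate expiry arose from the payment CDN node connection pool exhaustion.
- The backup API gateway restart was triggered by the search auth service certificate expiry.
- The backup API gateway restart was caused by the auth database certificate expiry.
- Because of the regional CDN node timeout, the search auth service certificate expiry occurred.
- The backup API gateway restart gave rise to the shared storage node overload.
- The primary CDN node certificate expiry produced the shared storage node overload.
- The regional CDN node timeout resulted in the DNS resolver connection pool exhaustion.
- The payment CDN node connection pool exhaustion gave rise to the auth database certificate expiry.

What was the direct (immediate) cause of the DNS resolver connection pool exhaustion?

the regional CDN node timeout

Upstream contributors include the scheduler latency spike, but only the regional CDN node timeout feeds directly into the DNS resolver connection pool exhaustion.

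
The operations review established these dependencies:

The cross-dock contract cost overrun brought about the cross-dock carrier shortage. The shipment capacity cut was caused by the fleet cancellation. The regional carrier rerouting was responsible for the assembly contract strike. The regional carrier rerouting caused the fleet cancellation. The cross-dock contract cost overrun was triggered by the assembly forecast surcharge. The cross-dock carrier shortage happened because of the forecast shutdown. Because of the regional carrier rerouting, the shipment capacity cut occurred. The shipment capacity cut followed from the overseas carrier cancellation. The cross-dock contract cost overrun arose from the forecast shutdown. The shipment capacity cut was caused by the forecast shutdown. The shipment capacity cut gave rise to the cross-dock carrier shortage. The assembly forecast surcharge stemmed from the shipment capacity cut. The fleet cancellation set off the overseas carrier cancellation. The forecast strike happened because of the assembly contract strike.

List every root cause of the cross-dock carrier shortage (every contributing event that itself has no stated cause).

the forecast shutdown, the regional carrier rerouting

Tracing upstream from the cross-dock carrier shortage: the cross-dock carrier shortage ← the shipment capacity cut ← the regional carrier rerouting.
A separate upstream branch: the cross-dock carrier shortage ← the forecast shutdown.
Each of those chain origins has no stated cause.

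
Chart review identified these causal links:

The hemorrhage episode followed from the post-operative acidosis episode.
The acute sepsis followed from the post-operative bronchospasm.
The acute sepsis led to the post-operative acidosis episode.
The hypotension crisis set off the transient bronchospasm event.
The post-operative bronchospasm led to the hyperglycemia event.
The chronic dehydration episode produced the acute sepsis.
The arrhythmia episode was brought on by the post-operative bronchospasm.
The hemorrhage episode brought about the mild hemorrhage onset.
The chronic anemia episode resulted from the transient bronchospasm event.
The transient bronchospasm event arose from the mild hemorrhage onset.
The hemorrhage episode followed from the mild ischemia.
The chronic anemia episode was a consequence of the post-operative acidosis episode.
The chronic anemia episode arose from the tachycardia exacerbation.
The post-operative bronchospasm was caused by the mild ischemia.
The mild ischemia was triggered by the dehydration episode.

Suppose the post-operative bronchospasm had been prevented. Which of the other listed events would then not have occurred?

the arrhythmia episode, the hyperglycemia event

Downstream of the post-operative bronchospasm: the acute sepsis, the arrhythmia episode, the post-operative acidosis episode, the hyperglycemia event, the hemorrhage episode, the mild hemorrhage onset, the transient bronchospasm event, the chronic anemia episode.
Of those, still caused via another path: the acute sepsis, the post-operative acidosis episode, the hemorrhage episode, the mild hemorrhage onset, the transient bronchospasm event, the chronic anemia episode.
The remainder have no surviving cause.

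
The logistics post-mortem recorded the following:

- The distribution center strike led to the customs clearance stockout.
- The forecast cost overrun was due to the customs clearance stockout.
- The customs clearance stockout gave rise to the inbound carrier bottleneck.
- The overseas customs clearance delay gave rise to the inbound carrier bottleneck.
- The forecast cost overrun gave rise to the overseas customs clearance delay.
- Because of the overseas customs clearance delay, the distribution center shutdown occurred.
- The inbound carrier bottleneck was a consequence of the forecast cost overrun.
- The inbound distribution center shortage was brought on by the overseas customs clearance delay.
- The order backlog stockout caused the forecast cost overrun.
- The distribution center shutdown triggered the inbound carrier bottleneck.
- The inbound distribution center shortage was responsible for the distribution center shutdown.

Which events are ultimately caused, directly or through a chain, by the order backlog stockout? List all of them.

Direct effects: the forecast cost overrun.
2 steps out: the overseas customs clearance delay, the inbound carrier bottleneck.
3 steps out: the inbound distribution center shortage, the distribution center shutdown.
Not reachable from it: the distribution center strike, the customs clearance stockout.

the distribution center shutdown, the forecast cost overrun, the inbound carrier bottleneck, the inbound distribution center shortage, the overseas customs clearance delay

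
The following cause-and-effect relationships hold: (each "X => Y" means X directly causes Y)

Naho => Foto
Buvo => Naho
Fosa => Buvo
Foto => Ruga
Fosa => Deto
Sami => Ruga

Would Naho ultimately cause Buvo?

Naho leads to Foto, Ruga; Buvo is not among them.

No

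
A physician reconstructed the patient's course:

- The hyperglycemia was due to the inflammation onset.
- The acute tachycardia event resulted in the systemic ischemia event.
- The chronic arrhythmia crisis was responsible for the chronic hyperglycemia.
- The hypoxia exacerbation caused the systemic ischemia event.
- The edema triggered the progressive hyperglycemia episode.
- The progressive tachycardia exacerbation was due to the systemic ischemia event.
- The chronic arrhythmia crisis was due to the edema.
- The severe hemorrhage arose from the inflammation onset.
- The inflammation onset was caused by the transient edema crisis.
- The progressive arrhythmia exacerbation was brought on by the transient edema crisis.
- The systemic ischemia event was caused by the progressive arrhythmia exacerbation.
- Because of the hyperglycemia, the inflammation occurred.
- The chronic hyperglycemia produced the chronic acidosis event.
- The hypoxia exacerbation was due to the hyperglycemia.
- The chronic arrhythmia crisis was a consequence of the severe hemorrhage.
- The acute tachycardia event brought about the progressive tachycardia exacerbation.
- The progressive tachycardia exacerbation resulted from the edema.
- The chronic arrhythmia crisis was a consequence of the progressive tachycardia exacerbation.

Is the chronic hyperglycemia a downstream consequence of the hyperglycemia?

There is a causal chain: the hyperglycemia → the hypoxia exacerbation → the systemic ischemia event → the progressive tachycardia exacerbation → the chronic arrhythmia crisis → the chronic hyperglycemia.

Yes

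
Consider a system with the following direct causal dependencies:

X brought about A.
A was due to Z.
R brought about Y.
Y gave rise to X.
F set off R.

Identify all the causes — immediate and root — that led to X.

F, R, Y

Immediate cause of X: Y.
Further upstream: F, R.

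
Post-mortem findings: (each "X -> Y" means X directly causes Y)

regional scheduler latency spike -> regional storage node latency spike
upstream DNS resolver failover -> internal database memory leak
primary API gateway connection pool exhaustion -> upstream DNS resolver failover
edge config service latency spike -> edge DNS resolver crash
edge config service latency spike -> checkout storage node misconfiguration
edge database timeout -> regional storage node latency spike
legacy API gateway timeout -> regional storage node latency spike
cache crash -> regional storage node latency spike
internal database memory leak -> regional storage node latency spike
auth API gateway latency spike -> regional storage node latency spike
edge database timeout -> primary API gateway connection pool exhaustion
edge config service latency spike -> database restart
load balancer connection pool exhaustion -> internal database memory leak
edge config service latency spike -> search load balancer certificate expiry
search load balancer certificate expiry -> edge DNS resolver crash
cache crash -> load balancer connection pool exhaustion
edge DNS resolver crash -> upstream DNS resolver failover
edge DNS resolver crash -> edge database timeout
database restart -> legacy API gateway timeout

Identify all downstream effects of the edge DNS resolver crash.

the edge database timeout, the internal database memory leak, the primary API gateway connection pool exhaustion, the regional storage node latency spike, the upstream DNS resolver failover

Direct effects: the edge database timeout, the upstream DNS resolver failover.
2 steps out: the primary API gateway connection pool exhaustion, the internal database memory leak, the regional storage node latency spike.
Not reachable from it: the cache crash, the load balancer connection pool exhaustion, the edge config service latency spike, the auth API gateway latency spike, the search load balancer certificate expiry, the checkout storage node misconfiguration, the regional scheduler latency spike, the database restart, the legacy API gateway timeout.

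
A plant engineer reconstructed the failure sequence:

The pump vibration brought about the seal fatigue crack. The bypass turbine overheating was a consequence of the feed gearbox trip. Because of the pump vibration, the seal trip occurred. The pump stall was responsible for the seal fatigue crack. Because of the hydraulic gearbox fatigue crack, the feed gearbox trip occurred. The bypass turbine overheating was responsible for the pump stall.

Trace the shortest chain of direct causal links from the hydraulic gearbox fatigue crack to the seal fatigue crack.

the hydraulic gearbox fatigue crack → the feed gearbox trip
the feed gearbox trip → the bypass turbine overheating
the bypass turbine overheating → the pump stall
the pump stall → the seal fatigue crack
Length: 4 steps.

the hydraulic gearbox fatigue crack → the feed gearbox trip → the bypass turbine overheating → the pump stall → the seal fatigue crack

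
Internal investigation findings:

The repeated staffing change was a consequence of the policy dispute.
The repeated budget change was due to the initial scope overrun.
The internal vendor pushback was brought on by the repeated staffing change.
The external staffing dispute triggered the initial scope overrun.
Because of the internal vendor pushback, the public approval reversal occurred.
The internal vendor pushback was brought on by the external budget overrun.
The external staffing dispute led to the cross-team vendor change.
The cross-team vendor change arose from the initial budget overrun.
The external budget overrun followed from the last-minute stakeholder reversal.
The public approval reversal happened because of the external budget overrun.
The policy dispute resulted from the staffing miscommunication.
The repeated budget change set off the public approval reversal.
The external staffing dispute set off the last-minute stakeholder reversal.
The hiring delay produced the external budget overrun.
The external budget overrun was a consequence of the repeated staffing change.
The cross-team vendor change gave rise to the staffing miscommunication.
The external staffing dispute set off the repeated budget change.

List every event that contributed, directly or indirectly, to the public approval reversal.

Immediate causes of the public approval reversal: the repeated budget change, the external budget overrun, the internal vendor pushback.
Further upstream: the initial budget overrun, the external staffing dispute, the hiring delay, the initial scope overrun, the last-minute stakeholder reversal, the cross-team vendor change, the staffing miscommunication, the policy dispute, the repeated staffing change.

the cross-team vendor change, the external budget overrun, the external staffing dispute, the hiring delay, the initial budget overrun, the initial scope overrun, the internal vendor pushback, the last-minute stakeholder reversal, the policy dispute, the repeated budget change, the repeated staffing change, the staffing miscommunication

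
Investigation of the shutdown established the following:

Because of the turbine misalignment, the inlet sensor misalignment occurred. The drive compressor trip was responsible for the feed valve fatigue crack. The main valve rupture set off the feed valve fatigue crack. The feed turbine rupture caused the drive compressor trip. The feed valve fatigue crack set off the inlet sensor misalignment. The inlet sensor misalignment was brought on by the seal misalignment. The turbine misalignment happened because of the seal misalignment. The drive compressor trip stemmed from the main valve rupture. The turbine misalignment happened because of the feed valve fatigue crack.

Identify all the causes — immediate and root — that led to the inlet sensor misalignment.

Immediate causes of the inlet sensor misalignment: the seal misalignment, the feed valve fatigue crack, the turbine misalignment.
Further upstream: the feed turbine rupture, the main valve rupture, the drive compressor trip.

the drive compressor trip, the feed turbine rupture, the feed valve fatigue crack, the main valve rupture, the seal misalignment, the turbine misalignment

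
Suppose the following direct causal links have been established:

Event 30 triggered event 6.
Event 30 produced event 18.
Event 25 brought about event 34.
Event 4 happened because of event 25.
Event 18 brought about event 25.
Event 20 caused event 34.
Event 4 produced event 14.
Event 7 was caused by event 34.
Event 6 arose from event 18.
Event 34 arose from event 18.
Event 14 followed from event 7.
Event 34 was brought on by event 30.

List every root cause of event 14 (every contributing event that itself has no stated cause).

event 20, event 30

Tracing upstream from event 14: event 14 ← event 7 ← event 34 ← event 30.
A separate upstream branch: event 14 ← event 7 ← event 34 ← event 20.
Each of those chain origins has no stated cause.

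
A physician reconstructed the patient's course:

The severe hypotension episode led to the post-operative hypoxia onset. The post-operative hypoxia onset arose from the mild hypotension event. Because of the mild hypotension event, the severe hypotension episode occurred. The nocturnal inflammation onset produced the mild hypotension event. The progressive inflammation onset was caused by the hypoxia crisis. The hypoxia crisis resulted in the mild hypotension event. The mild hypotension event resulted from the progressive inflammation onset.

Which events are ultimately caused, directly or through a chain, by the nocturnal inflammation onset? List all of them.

Direct effects: the mild hypotension event.
2 steps out: the severe hypotension episode, the post-operative hypoxia onset.
Not reachable from it: the hypoxia crisis, the progressive inflammation onset.

the mild hypotension event, the post-operative hypoxia onset, the severe hypotension episode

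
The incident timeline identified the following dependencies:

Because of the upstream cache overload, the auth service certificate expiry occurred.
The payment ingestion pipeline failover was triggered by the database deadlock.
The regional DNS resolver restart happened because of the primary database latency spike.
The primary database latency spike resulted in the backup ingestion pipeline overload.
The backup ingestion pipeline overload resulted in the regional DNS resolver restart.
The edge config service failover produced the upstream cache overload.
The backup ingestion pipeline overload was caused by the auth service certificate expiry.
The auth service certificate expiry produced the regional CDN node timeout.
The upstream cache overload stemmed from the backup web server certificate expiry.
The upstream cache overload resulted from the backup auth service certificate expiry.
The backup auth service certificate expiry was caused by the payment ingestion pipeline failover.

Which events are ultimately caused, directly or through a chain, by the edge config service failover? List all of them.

Direct effects: the upstream cache overload.
2 steps out: the auth service certificate expiry.
3 steps out: the regional CDN node timeout, the backup ingestion pipeline overload.
4 steps out: the regional DNS resolver restart.
Not reachable from it: the database deadlock, the payment ingestion pipeline failover, the backup auth service certificate expiry, the backup web server certificate expiry, the primary database latency spike.

the auth service certificate expiry, the backup ingestion pipeline overload, the regional CDN node timeout, the regional DNS resolver restart, the upstream cache overload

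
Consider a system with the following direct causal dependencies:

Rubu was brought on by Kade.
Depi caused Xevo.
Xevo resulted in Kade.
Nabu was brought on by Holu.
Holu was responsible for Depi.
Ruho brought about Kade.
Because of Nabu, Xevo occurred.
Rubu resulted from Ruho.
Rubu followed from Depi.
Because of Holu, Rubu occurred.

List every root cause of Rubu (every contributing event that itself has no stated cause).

Holu, Ruho

Tracing upstream from Rubu: Rubu ← Holu.
A separate upstream branch: Rubu ← Ruho.
Each of those chain origins has no stated cause.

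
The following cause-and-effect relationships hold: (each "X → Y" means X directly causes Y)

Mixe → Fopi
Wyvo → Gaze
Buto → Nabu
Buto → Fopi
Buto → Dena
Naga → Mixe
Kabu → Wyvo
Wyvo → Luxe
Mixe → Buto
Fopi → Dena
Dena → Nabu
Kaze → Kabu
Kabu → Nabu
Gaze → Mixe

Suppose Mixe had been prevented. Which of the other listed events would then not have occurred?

Buto, Dena, Fopi

Downstream of Mixe: Buto, Fopi, Dena, Nabu.
Of those, still caused via another path: Nabu.
The remainder have no surviving cause.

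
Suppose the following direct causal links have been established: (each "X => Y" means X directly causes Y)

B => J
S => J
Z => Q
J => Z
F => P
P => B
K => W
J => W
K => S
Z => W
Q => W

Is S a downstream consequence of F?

No

F leads to P, B, J, Z, Q, W; S is not among them.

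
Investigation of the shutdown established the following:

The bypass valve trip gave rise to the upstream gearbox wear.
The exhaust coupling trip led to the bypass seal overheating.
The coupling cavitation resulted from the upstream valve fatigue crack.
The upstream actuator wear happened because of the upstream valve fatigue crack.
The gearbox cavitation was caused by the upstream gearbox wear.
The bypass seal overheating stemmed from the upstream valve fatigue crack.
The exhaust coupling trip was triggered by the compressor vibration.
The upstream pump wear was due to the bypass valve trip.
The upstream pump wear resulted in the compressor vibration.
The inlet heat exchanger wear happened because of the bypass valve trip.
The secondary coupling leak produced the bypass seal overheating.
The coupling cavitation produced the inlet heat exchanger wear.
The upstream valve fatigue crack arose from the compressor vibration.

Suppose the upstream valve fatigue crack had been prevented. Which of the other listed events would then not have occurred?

Downstream of the upstream valve fatigue crack: the coupling cavitation, the upstream actuator wear, the inlet heat exchanger wear, the bypass seal overheating.
Of those, still caused via another path: the inlet heat exchanger wear, the bypass seal overheating.
The remainder have no surviving cause.

the coupling cavitation, the upstream actuator wear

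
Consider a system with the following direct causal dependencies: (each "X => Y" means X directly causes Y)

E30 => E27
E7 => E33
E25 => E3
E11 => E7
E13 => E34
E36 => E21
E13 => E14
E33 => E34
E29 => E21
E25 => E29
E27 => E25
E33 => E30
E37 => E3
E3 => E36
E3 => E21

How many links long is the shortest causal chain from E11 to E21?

Shortest chain: E11 → E7 → E33 → E30 → E27 → E25 → E29 → E21.

7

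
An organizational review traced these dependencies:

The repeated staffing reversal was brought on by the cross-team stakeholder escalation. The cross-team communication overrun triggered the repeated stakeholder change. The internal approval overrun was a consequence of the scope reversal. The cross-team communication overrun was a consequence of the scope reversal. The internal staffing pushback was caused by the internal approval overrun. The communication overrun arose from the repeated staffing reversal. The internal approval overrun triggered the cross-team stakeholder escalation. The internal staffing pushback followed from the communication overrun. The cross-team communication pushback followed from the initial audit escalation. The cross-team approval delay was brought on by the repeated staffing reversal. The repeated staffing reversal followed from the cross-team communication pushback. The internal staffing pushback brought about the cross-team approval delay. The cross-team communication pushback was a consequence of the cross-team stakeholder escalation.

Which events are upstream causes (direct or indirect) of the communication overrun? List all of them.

Immediate cause of the communication overrun: the repeated staffing reversal.
Further upstream: the scope reversal, the internal approval overrun, the cross-team stakeholder escalation, the cross-team communication pushback, the initial audit escalation.

the cross-team communication pushback, the cross-team stakeholder escalation, the initial audit escalation, the internal approval overrun, the repeated staffing reversal, the scope reversal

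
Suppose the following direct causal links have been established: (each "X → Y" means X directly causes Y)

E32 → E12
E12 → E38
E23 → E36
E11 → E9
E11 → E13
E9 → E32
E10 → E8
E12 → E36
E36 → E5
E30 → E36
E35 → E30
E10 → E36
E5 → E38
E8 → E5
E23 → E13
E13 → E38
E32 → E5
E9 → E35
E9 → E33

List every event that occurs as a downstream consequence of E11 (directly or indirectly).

E12, E13, E30, E32, E33, E35, E36, E38, E5, E9

Direct effects: E9, E13.
2 steps out: E35, E33, E32, E38.
3 steps out: E30, E12, E5.
4 steps out: E36.
Not reachable from it: E23, E10, E8.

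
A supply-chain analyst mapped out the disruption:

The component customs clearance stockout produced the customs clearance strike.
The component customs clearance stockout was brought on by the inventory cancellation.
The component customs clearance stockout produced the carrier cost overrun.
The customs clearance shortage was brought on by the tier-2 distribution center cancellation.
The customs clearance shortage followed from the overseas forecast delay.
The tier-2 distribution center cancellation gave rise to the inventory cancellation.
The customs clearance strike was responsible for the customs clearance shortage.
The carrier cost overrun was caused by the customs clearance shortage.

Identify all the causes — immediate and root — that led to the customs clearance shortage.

the component customs clearance stockout, the customs clearance strike, the inventory cancellation, the overseas forecast delay, the tier-2 distribution center cancellation

Immediate causes of the customs clearance shortage: the tier-2 distribution center cancellation, the customs clearance strike, the overseas forecast delay.
Further upstream: the inventory cancellation, the component customs clearance stockout.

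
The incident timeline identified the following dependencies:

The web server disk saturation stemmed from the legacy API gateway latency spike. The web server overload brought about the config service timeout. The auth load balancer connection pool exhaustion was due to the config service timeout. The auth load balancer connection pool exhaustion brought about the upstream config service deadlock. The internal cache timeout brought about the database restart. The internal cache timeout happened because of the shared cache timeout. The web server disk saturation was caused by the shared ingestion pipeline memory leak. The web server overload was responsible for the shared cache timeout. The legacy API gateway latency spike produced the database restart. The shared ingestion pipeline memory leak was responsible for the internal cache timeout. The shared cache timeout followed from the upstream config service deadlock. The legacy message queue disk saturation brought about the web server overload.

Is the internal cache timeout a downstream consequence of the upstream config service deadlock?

Yes

There is a causal chain: the upstream config service deadlock → the shared cache timeout → the internal cache timeout.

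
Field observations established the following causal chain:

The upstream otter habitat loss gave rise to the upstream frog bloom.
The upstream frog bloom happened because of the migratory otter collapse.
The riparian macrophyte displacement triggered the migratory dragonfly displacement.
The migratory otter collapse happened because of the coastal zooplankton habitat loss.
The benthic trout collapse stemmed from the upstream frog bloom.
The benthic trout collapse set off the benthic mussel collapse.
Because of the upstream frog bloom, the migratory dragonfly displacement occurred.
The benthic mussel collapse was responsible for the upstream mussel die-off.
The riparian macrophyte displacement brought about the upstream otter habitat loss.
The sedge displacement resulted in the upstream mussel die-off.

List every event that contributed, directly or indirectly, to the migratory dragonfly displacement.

Immediate causes of the migratory dragonfly displacement: the riparian macrophyte displacement, the upstream frog bloom.
Further upstream: the coastal zooplankton habitat loss, the upstream otter habitat loss, the migratory otter collapse.

the coastal zooplankton habitat loss, the migratory otter collapse, the riparian macrophyte displacement, the upstream frog bloom, the upstream otter habitat loss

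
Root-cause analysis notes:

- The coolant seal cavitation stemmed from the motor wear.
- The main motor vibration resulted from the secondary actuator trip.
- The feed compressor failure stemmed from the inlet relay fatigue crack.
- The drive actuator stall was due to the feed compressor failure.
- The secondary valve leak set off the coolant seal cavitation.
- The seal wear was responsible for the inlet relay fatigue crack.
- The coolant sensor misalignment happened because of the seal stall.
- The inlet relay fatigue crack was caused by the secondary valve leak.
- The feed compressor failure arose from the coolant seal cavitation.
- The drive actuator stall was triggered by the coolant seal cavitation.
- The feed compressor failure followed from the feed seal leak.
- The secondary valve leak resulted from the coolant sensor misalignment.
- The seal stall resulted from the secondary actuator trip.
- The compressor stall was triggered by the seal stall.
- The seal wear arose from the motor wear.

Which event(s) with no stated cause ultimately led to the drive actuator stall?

Tracing upstream from the drive actuator stall: the drive actuator stall ← the coolant seal cavitation ← the motor wear.
A separate upstream branch: the drive actuator stall ← the coolant seal cavitation ← the secondary valve leak ← the coolant sensor misalignment ← the seal stall ← the secondary actuator trip.
A separate upstream branch: the drive actuator stall ← the feed compressor failure ← the feed seal leak.
Each of those chain origins has no stated cause.

the feed seal leak, the motor wear, the secondary actuator trip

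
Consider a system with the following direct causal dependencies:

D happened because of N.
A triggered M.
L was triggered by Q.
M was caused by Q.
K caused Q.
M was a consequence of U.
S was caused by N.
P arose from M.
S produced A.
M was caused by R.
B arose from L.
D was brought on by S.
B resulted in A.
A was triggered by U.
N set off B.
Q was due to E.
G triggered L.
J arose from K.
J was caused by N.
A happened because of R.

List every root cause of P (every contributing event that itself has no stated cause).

Tracing upstream from P: P ← M ← A ← S ← N.
A separate upstream branch: P ← M ← Q ← E.
A separate upstream branch: P ← M ← Q ← K.
A separate upstream branch: P ← M ← U.
A separate upstream branch: P ← M ← R.
A separate upstream branch: P ← M ← A ← B ← L ← G.
Each of those chain origins has no stated cause.

E, G, K, N, R, U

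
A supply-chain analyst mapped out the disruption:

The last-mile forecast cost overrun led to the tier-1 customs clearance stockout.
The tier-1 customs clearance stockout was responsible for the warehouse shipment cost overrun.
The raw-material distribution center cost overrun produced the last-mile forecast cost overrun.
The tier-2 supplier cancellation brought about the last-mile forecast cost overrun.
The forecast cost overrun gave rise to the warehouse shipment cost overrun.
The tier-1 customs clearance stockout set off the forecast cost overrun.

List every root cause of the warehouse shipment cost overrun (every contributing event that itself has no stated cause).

the raw-material distribution center cost overrun, the tier-2 supplier cancellation

Tracing upstream from the warehouse shipment cost overrun: the warehouse shipment cost overrun ← the tier-1 customs clearance stockout ← the last-mile forecast cost overrun ← the tier-2 supplier cancellation.
A separate upstream branch: the warehouse shipment cost overrun ← the tier-1 customs clearance stockout ← the last-mile forecast cost overrun ← the raw-material distribution center cost overrun.
Each of those chain origins has no stated cause.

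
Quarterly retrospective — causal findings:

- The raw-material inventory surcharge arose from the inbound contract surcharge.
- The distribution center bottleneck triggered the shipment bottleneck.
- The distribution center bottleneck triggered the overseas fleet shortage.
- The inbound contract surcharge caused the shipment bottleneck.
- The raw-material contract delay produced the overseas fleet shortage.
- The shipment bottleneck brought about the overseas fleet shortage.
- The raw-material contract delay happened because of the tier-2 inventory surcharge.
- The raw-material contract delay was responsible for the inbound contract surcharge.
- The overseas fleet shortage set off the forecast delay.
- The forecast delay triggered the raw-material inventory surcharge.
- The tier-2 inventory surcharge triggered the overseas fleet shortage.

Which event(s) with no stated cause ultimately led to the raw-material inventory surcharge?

the distribution center bottleneck, the tier-2 inventory surcharge

Tracing upstream from the raw-material inventory surcharge: the raw-material inventory surcharge ← the inbound contract surcharge ← the raw-material contract delay ← the tier-2 inventory surcharge.
A separate upstream branch: the raw-material inventory surcharge ← the forecast delay ← the overseas fleet shortage ← the distribution center bottleneck.
Each of those chain origins has no stated cause.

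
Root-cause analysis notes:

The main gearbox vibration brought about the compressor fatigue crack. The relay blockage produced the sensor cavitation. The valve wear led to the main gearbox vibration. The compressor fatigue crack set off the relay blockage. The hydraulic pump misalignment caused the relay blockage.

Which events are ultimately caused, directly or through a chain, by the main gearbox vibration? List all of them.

the compressor fatigue crack, the relay blockage, the sensor cavitation

Direct effects: the compressor fatigue crack.
2 steps out: the relay blockage.
3 steps out: the sensor cavitation.
Not reachable from it: the valve wear, the hydraulic pump misalignment.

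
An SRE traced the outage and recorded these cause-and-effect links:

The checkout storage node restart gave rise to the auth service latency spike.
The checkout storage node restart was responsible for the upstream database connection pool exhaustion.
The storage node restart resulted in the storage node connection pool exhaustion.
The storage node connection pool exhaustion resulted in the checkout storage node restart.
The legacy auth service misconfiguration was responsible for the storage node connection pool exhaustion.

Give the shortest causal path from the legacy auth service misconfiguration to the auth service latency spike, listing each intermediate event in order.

the legacy auth service misconfiguration → the storage node connection pool exhaustion → the checkout storage node restart → the auth service latency spike

the legacy auth service misconfiguration → the storage node connection pool exhaustion
the storage node connection pool exhaustion → the checkout storage node restart
the checkout storage node restart → the auth service latency spike
Length: 3 steps.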